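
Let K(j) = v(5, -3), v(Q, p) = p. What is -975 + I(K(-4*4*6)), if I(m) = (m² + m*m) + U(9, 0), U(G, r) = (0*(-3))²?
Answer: -957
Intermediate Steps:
K(j) = -3
U(G, r) = 0 (U(G, r) = 0² = 0)
I(m) = 2*m² (I(m) = (m² + m*m) + 0 = (m² + m²) + 0 = 2*m² + 0 = 2*m²)
-975 + I(K(-4*4*6)) = -975 + 2*(-3)² = -975 + 2*9 = -975 + 18 = -957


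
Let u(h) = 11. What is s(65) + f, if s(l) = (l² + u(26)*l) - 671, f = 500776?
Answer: 505045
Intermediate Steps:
s(l) = -671 + l² + 11*l (s(l) = (l² + 11*l) - 671 = -671 + l² + 11*l)
s(65) + f = (-671 + 65² + 11*65) + 500776 = (-671 + 4225 + 715) + 500776 = 4269 + 500776 = 505045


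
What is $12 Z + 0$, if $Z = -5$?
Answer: $-60$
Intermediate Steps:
$12 Z + 0 = 12 \left(-5\right) + 0 = -60 + 0 = -60$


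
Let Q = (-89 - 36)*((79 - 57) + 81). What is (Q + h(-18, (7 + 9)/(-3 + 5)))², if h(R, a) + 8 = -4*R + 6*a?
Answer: 162894169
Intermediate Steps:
h(R, a) = -8 - 4*R + 6*a (h(R, a) = -8 + (-4*R + 6*a) = -8 - 4*R + 6*a)
Q = -12875 (Q = -125*(22 + 81) = -125*103 = -12875)
(Q + h(-18, (7 + 9)/(-3 + 5)))² = (-12875 + (-8 - 4*(-18) + 6*((7 + 9)/(-3 + 5))))² = (-12875 + (-8 + 72 + 6*(16/2)))² = (-12875 + (-8 + 72 + 6*(16*(½))))² = (-12875 + (-8 + 72 + 6*8))² = (-12875 + (-8 + 72 + 48))² = (-12875 + 112)² = (-12763)² = 162894169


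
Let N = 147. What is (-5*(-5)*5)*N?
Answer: 18375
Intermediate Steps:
(-5*(-5)*5)*N = (-5*(-5)*5)*147 = (25*5)*147 = 125*147 = 18375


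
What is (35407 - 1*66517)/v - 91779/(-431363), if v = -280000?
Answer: 3911782293/12078164000 ≈ 0.32387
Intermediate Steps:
(35407 - 1*66517)/v - 91779/(-431363) = (35407 - 1*66517)/(-280000) - 91779/(-431363) = (35407 - 66517)*(-1/280000) - 91779*(-1/431363) = -31110*(-1/280000) + 91779/431363 = 3111/28000 + 91779/431363 = 3911782293/12078164000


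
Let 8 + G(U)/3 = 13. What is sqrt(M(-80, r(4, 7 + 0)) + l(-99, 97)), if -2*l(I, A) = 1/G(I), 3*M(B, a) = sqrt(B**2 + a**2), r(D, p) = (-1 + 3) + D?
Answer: sqrt(-30 + 600*sqrt(1609))/30 ≈ 5.1680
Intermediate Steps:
G(U) = 15 (G(U) = -24 + 3*13 = -24 + 39 = 15)
r(D, p) = 2 + D
M(B, a) = sqrt(B**2 + a**2)/3
l(I, A) = -1/30 (l(I, A) = -1/2/15 = -1/2*1/15 = -1/30)
sqrt(M(-80, r(4, 7 + 0)) + l(-99, 97)) = sqrt(sqrt((-80)**2 + (2 + 4)**2)/3 - 1/30) = sqrt(sqrt(6400 + 6**2)/3 - 1/30) = sqrt(sqrt(6400 + 36)/3 - 1/30) = sqrt(sqrt(6436)/3 - 1/30) = sqrt((2*sqrt(1609))/3 - 1/30) = sqrt(2*sqrt(1609)/3 - 1/30) = sqrt(-1/30 + 2*sqrt(1609)/3)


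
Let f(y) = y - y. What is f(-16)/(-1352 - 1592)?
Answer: 0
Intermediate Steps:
f(y) = 0
f(-16)/(-1352 - 1592) = 0/(-1352 - 1592) = 0/(-2944) = 0*(-1/2944) = 0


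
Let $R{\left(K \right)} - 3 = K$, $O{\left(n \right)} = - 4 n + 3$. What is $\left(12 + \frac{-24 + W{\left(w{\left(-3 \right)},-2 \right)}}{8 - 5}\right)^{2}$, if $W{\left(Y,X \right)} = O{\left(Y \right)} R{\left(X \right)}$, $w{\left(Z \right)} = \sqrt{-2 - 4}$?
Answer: $\frac{43}{3} - \frac{40 i \sqrt{6}}{3} \approx 14.333 - 32.66 i$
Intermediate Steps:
$w{\left(Z \right)} = i \sqrt{6}$ ($w{\left(Z \right)} = \sqrt{-6} = i \sqrt{6}$)
$O{\left(n \right)} = 3 - 4 n$
$R{\left(K \right)} = 3 + K$
$W{\left(Y,X \right)} = \left(3 + X\right) \left(3 - 4 Y\right)$ ($W{\left(Y,X \right)} = \left(3 - 4 Y\right) \left(3 + X\right) = \left(3 + X\right) \left(3 - 4 Y\right)$)
$\left(12 + \frac{-24 + W{\left(w{\left(-3 \right)},-2 \right)}}{8 - 5}\right)^{2} = \left(12 + \frac{-24 - \left(-3 + 4 i \sqrt{6}\right) \left(3 - 2\right)}{8 - 5}\right)^{2} = \left(12 + \frac{-24 - \left(-3 + 4 i \sqrt{6}\right) 1}{3}\right)^{2} = \left(12 + \left(-24 + \left(3 - 4 i \sqrt{6}\right)\right) \frac{1}{3}\right)^{2} = \left(12 + \left(-21 - 4 i \sqrt{6}\right) \frac{1}{3}\right)^{2} = \left(12 - \left(7 + \frac{4 i \sqrt{6}}{3}\right)\right)^{2} = \left(5 - \frac{4 i \sqrt{6}}{3}\right)^{2}$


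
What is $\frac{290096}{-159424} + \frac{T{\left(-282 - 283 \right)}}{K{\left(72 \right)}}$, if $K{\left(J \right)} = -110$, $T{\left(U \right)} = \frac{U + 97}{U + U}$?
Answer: $- \frac{564586613}{309631300} \approx -1.8234$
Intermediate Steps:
$T{\left(U \right)} = \frac{97 + U}{2 U}$
$\frac{290096}{-159424} + \frac{T{\left(-282 - 283 \right)}}{K{\left(72 \right)}} = \frac{290096}{-159424} + \frac{\frac{1}{2} \frac{1}{-282 - 283} \left(97 - 565\right)}{-110} = 290096 \left(- \frac{1}{159424}\right) + \frac{97 - 565}{2 \left(-565\right)} \left(- \frac{1}{110}\right) = - \frac{18131}{9964} + \frac{1}{2} \left(- \frac{1}{565}\right) \left(-468\right) \left(- \frac{1}{110}\right) = - \frac{18131}{9964} + \frac{234}{565} \left(- \frac{1}{110}\right) = - \frac{18131}{9964} - \frac{117}{31075} = - \frac{564586613}{309631300}$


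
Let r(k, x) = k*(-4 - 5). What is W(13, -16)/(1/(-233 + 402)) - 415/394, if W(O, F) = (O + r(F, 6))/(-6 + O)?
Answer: 10451097/2758 ≈ 3789.4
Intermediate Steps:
r(k, x) = -9*k (r(k, x) = k*(-9) = -9*k)
W(O, F) = (O - 9*F)/(-6 + O)
W(13, -16)/(1/(-233 + 402)) - 415/394 = ((13 - 9*(-16))/(-6 + 13))/(1/(-233 + 402)) - 415/394 = ((13 + 144)/7)/(1/169) - 415*1/394 = ((⅐)*157)/(1/169) - 415/394 = (157/7)*169 - 415/394 = 26533/7 - 415/394 = 10451097/2758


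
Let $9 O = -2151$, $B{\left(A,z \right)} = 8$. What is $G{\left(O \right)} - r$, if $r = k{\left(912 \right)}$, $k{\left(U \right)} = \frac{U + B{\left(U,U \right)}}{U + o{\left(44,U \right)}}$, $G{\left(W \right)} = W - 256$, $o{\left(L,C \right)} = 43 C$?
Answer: $- \frac{2483035}{5016} \approx -495.02$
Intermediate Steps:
$O = -239$ ($O = \frac{1}{9} \left(-2151\right) = -239$)
$G{\left(W \right)} = -256 + W$ ($G{\left(W \right)} = W - 256 = -256 + W$)
$k{\left(U \right)} = \frac{8 + U}{44 U}$ ($k{\left(U \right)} = \frac{U + 8}{U + 43 U} = \frac{8 + U}{44 U}$)
$r = \frac{115}{5016}$ ($r = \frac{8 + 912}{44 \cdot 912} = \frac{1}{44} \cdot \frac{1}{912} \cdot 920 = \frac{115}{5016} \approx 0.022927$)
$G{\left(O \right)} - r = \left(-256 - 239\right) - \frac{115}{5016} = -495 - \frac{115}{5016} = - \frac{2483035}{5016}$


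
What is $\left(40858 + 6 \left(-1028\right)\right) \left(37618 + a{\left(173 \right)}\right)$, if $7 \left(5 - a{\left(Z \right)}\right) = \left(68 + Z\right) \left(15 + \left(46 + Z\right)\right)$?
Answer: $\frac{7179685230}{7} \approx 1.0257 \cdot 10^{9}$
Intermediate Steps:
$a{\left(Z \right)} = 5 - \frac{\left(61 + Z\right) \left(68 + Z\right)}{7}$ ($a{\left(Z \right)} = 5 - \frac{\left(68 + Z\right) \left(15 + \left(46 + Z\right)\right)}{7} = 5 - \frac{\left(68 + Z\right) \left(61 + Z\right)}{7} = 5 - \frac{\left(61 + Z\right) \left(68 + Z\right)}{7}$)
$\left(40858 + 6 \left(-1028\right)\right) \left(37618 + a{\left(173 \right)}\right) = \left(40858 + 6 \left(-1028\right)\right) \left(37618 - \left(\frac{26430}{7} + \frac{29929}{7}\right)\right) = \left(40858 - 6168\right) \left(37618 - \frac{56359}{7}\right) = 34690 \left(37618 - \frac{56359}{7}\right) = 34690 \cdot \frac{206967}{7} = \frac{7179685230}{7}$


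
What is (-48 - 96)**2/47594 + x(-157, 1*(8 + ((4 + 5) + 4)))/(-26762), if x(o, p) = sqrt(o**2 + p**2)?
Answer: 10368/23797 - sqrt(25090)/26762 ≈ 0.42977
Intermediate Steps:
(-48 - 96)**2/47594 + x(-157, 1*(8 + ((4 + 5) + 4)))/(-26762) = (-48 - 96)**2/47594 + sqrt((-157)**2 + (1*(8 + ((4 + 5) + 4)))**2)/(-26762) = (-144)**2*(1/47594) + sqrt(24649 + (1*(8 + (9 + 4)))**2)*(-1/26762) = 20736*(1/47594) + sqrt(24649 + (1*(8 + 13))**2)*(-1/26762) = 10368/23797 + sqrt(24649 + (1*21)**2)*(-1/26762) = 10368/23797 + sqrt(24649 + 21**2)*(-1/26762) = 10368/23797 + sqrt(24649 + 441)*(-1/26762) = 10368/23797 + sqrt(25090)*(-1/26762) = 10368/23797 - sqrt(25090)/26762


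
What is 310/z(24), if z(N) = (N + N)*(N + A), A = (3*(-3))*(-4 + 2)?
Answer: 155/1008 ≈ 0.15377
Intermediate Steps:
A = 18 (A = -9*(-2) = 18)
z(N) = 2*N*(18 + N) (z(N) = (N + N)*(N + 18) = (2*N)*(18 + N) = 2*N*(18 + N))
310/z(24) = 310/((2*24*(18 + 24))) = 310/((2*24*42)) = 310/2016 = 310*(1/2016) = 155/1008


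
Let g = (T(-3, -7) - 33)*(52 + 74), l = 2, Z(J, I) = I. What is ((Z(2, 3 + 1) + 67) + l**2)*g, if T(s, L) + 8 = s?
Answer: -415800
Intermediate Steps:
T(s, L) = -8 + s
g = -5544 (g = ((-8 - 3) - 33)*(52 + 74) = (-11 - 33)*126 = -44*126 = -5544)
((Z(2, 3 + 1) + 67) + l**2)*g = (((3 + 1) + 67) + 2**2)*(-5544) = ((4 + 67) + 4)*(-5544) = (71 + 4)*(-5544) = 75*(-5544) = -415800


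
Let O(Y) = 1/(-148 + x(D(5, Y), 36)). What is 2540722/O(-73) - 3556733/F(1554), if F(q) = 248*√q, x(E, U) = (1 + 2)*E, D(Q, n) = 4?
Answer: -345538192 - 3556733*√1554/385392 ≈ -3.4554e+8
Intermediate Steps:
x(E, U) = 3*E
O(Y) = -1/136 (O(Y) = 1/(-148 + 3*4) = 1/(-148 + 12) = 1/(-136) = -1/136)
2540722/O(-73) - 3556733/F(1554) = 2540722/(-1/136) - 3556733*√1554/385392 = 2540722*(-136) - 3556733*√1554/385392 = -345538192 - 3556733*√1554/385392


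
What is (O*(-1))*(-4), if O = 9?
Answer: 36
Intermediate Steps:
(O*(-1))*(-4) = (9*(-1))*(-4) = -9*(-4) = 36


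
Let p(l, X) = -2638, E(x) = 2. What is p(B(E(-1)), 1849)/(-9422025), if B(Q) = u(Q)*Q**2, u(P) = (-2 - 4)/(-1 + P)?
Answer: 2638/9422025 ≈ 0.00027998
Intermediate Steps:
u(P) = -6/(-1 + P)
B(Q) = -6*Q**2/(-1 + Q) (B(Q) = (-6/(-1 + Q))*Q**2 = -6*Q**2/(-1 + Q))
p(B(E(-1)), 1849)/(-9422025) = -2638/(-9422025) = -2638*(-1/9422025) = 2638/9422025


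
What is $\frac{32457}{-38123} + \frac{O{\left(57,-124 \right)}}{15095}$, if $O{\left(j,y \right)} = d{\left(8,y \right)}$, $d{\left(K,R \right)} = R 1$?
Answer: $- \frac{494665667}{575466685} \approx -0.85959$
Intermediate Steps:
$d{\left(K,R \right)} = R$
$O{\left(j,y \right)} = y$
$\frac{32457}{-38123} + \frac{O{\left(57,-124 \right)}}{15095} = \frac{32457}{-38123} - \frac{124}{15095} = 32457 \left(- \frac{1}{38123}\right) - \frac{124}{15095} = - \frac{32457}{38123} - \frac{124}{15095} = - \frac{494665667}{575466685}$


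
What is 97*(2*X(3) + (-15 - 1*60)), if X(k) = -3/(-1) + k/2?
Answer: -6402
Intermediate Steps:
X(k) = 3 + k/2 (X(k) = -3*(-1) + k*(1/2) = 3 + k/2)
97*(2*X(3) + (-15 - 1*60)) = 97*(2*(3 + (1/2)*3) + (-15 - 1*60)) = 97*(2*(3 + 3/2) + (-15 - 60)) = 97*(2*(9/2) - 75) = 97*(9 - 75) = 97*(-66) = -6402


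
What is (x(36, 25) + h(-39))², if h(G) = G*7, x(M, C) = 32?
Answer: 58081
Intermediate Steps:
h(G) = 7*G
(x(36, 25) + h(-39))² = (32 + 7*(-39))² = (32 - 273)² = (-241)² = 58081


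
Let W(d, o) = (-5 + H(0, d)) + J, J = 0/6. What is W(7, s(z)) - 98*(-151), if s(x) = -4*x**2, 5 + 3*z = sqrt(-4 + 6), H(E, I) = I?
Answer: 14800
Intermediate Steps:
J = 0 (J = 0*(1/6) = 0)
z = -5/3 + sqrt(2)/3 (z = -5/3 + sqrt(-4 + 6)/3 = -5/3 + sqrt(2)/3 ≈ -1.1953)
W(d, o) = -5 + d (W(d, o) = (-5 + d) + 0 = -5 + d)
W(7, s(z)) - 98*(-151) = (-5 + 7) - 98*(-151) = 2 + 14798 = 14800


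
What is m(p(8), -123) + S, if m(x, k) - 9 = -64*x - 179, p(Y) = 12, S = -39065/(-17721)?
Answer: -16583233/17721 ≈ -935.80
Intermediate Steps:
S = 39065/17721 (S = -39065*(-1/17721) = 39065/17721 ≈ 2.2044)
m(x, k) = -170 - 64*x (m(x, k) = 9 + (-64*x - 179) = 9 + (-179 - 64*x) = -170 - 64*x)
m(p(8), -123) + S = (-170 - 64*12) + 39065/17721 = (-170 - 768) + 39065/17721 = -938 + 39065/17721 = -16583233/17721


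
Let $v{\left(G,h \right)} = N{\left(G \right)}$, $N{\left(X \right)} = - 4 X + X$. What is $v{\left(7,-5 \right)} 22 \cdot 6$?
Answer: $-2772$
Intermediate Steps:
$N{\left(X \right)} = - 3 X$
$v{\left(G,h \right)} = - 3 G$
$v{\left(7,-5 \right)} 22 \cdot 6 = \left(-3\right) 7 \cdot 22 \cdot 6 = \left(-21\right) 22 \cdot 6 = \left(-462\right) 6 = -2772$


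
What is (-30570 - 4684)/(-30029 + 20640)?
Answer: 35254/9389 ≈ 3.7548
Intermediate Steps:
(-30570 - 4684)/(-30029 + 20640) = -35254/(-9389) = -35254*(-1/9389) = 35254/9389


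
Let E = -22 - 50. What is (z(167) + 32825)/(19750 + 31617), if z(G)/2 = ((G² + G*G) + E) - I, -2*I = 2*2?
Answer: 144241/51367 ≈ 2.8080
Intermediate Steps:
I = -2 ≈ -2.0000
E = -72
z(G) = -140 + 4*G² (z(G) = 2*(((G² + G*G) - 72) - 1*(-2)) = 2*(((G² + G²) - 72) + 2) = 2*((2*G² - 72) + 2) = 2*((-72 + 2*G²) + 2) = 2*(-70 + 2*G²) = -140 + 4*G²)
(z(167) + 32825)/(19750 + 31617) = ((-140 + 4*167²) + 32825)/(19750 + 31617) = ((-140 + 4*27889) + 32825)/51367 = ((-140 + 111556) + 32825)*(1/51367) = (111416 + 32825)*(1/51367) = 144241*(1/51367) = 144241/51367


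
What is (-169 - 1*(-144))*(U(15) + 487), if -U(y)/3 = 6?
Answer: -11725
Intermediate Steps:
U(y) = -18 (U(y) = -3*6 = -18)
(-169 - 1*(-144))*(U(15) + 487) = (-169 - 1*(-144))*(-18 + 487) = (-169 + 144)*469 = -25*469 = -11725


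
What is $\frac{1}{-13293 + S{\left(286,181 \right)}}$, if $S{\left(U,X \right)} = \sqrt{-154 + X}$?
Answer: $- \frac{1477}{19633758} - \frac{\sqrt{3}}{58901274} \approx -7.5257 \cdot 10^{-5}$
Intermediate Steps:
$\frac{1}{-13293 + S{\left(286,181 \right)}} = \frac{1}{-13293 + \sqrt{-154 + 181}} = \frac{1}{-13293 + \sqrt{27}} = \frac{1}{-13293 + 3 \sqrt{3}}$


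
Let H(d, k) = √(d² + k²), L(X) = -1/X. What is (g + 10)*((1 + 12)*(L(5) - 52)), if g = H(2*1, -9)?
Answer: -6786 - 3393*√85/5 ≈ -13042.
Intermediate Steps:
g = √85 (g = √((2*1)² + (-9)²) = √(2² + 81) = √(4 + 81) = √85 ≈ 9.2195)
(g + 10)*((1 + 12)*(L(5) - 52)) = (√85 + 10)*((1 + 12)*(-1/5 - 52)) = (10 + √85)*(13*(-1*⅕ - 52)) = (10 + √85)*(13*(-⅕ - 52)) = (10 + √85)*(13*(-261/5)) = (10 + √85)*(-3393/5) = -6786 - 3393*√85/5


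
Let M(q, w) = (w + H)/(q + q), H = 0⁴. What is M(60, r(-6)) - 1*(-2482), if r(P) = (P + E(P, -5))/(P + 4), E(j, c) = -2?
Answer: 74461/30 ≈ 2482.0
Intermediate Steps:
H = 0
r(P) = (-2 + P)/(4 + P) (r(P) = (P - 2)/(P + 4) = (-2 + P)/(4 + P))
M(q, w) = w/(2*q) (M(q, w) = (w + 0)/(q + q) = w/((2*q)) = w*(1/(2*q)) = w/(2*q))
M(60, r(-6)) - 1*(-2482) = (½)*((-2 - 6)/(4 - 6))/60 - 1*(-2482) = (½)*(-8/(-2))*(1/60) + 2482 = (½)*(-½*(-8))*(1/60) + 2482 = (½)*4*(1/60) + 2482 = 1/30 + 2482 = 74461/30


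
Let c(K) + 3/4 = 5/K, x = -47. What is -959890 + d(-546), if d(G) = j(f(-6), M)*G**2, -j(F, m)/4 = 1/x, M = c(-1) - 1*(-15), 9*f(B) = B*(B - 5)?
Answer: -43922366/47 ≈ -9.3452e+5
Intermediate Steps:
c(K) = -3/4 + 5/K
f(B) = B*(-5 + B)/9 (f(B) = (B*(B - 5))/9 = (B*(-5 + B))/9 = B*(-5 + B)/9)
M = 37/4 (M = (-3/4 + 5/(-1)) - 1*(-15) = (-3/4 + 5*(-1)) + 15 = (-3/4 - 5) + 15 = -23/4 + 15 = 37/4 ≈ 9.2500)
j(F, m) = 4/47 (j(F, m) = -4/(-47) = -4*(-1/47) = 4/47)
d(G) = 4*G**2/47
-959890 + d(-546) = -959890 + (4/47)*(-546)**2 = -959890 + (4/47)*298116 = -959890 + 1192464/47 = -43922366/47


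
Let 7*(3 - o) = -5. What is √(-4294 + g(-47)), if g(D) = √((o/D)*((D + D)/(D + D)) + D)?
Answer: √(-464786854 + 987*I*√566209)/329 ≈ 0.052354 + 65.529*I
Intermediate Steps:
o = 26/7 (o = 3 - ⅐*(-5) = 3 + 5/7 = 26/7 ≈ 3.7143)
g(D) = √(D + 26/(7*D)) (g(D) = √((26/(7*D))*((D + D)/(D + D)) + D) = √((26/(7*D))*((2*D)/((2*D))) + D) = √((26/(7*D))*((2*D)*(1/(2*D))) + D) = √((26/(7*D))*1 + D) = √(26/(7*D) + D) = √(D + 26/(7*D)))
√(-4294 + g(-47)) = √(-4294 + √(49*(-47) + 182/(-47))/7) = √(-4294 + √(-2303 + 182*(-1/47))/7) = √(-4294 + √(-2303 - 182/47)/7) = √(-4294 + √(-108423/47)/7) = √(-4294 + (3*I*√566209/47)/7) = √(-4294 + 3*I*√566209/329)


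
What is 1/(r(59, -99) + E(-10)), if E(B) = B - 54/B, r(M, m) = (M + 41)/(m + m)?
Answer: -495/2527 ≈ -0.19588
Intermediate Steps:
r(M, m) = (41 + M)/(2*m) (r(M, m) = (41 + M)/((2*m)) = (41 + M)*(1/(2*m)) = (41 + M)/(2*m))
1/(r(59, -99) + E(-10)) = 1/((½)*(41 + 59)/(-99) + (-10 - 54/(-10))) = 1/((½)*(-1/99)*100 + (-10 - 54*(-⅒))) = 1/(-50/99 + (-10 + 27/5)) = 1/(-50/99 - 23/5) = 1/(-2527/495) = -495/2527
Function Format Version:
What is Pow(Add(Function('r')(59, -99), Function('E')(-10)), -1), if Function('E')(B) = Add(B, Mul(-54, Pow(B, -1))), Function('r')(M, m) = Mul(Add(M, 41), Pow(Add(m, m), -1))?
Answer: Rational(-495, 2527) ≈ -0.19588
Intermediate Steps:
Function('r')(M, m) = Mul(Rational(1, 2), Pow(m, -1), Add(41, M)) (Function('r')(M, m) = Mul(Add(41, M), Pow(Mul(2, m), -1)) = Mul(Add(41, M), Mul(Rational(1, 2), Pow(m, -1))) = Mul(Rational(1, 2), Pow(m, -1), Add(41, M)))
Pow(Add(Function('r')(59, -99), Function('E')(-10)), -1) = Pow(Add(Mul(Rational(1, 2), Pow(-99, -1), Add(41, 59)), Add(-10, Mul(-54, Pow(-10, -1)))), -1) = Pow(Add(Mul(Rational(1, 2), Rational(-1, 99), 100), Add(-10, Mul(-54, Rational(-1, 10)))), -1) = Pow(Add(Rational(-50, 99), Add(-10, Rational(27, 5))), -1) = Pow(Add(Rational(-50, 99), Rational(-23, 5)), -1) = Pow(Rational(-2527, 495), -1) = Rational(-495, 2527)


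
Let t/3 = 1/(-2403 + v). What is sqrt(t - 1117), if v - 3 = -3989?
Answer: 2*I*sqrt(11398800181)/6389 ≈ 33.422*I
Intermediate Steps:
v = -3986 (v = 3 - 3989 = -3986)
t = -3/6389 (t = 3/(-2403 - 3986) = 3/(-6389) = 3*(-1/6389) = -3/6389 ≈ -0.00046956)
sqrt(t - 1117) = sqrt(-3/6389 - 1117) = sqrt(-7136516/6389) = 2*I*sqrt(11398800181)/6389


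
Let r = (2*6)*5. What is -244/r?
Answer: -61/15 ≈ -4.0667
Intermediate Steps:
r = 60 (r = 12*5 = 60)
-244/r = -244/60 = -244*1/60 = -61/15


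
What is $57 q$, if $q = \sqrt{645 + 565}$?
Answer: $627 \sqrt{10} \approx 1982.7$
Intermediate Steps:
$q = 11 \sqrt{10}$ ($q = \sqrt{1210} = 11 \sqrt{10} \approx 34.785$)
$57 q = 57 \cdot 11 \sqrt{10} = 627 \sqrt{10}$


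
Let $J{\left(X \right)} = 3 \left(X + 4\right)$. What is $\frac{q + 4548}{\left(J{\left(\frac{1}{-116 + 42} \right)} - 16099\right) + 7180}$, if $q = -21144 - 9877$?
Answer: $\frac{1959002}{659121} \approx 2.9721$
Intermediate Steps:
$q = -31021$ ($q = -21144 - 9877 = -31021$)
$J{\left(X \right)} = 12 + 3 X$ ($J{\left(X \right)} = 3 \left(4 + X\right) = 12 + 3 X$)
$\frac{q + 4548}{\left(J{\left(\frac{1}{-116 + 42} \right)} - 16099\right) + 7180} = \frac{-31021 + 4548}{\left(\left(12 + \frac{3}{-116 + 42}\right) - 16099\right) + 7180} = - \frac{26473}{\left(\left(12 + \frac{3}{-74}\right) - 16099\right) + 7180} = - \frac{26473}{\left(\left(12 + 3 \left(- \frac{1}{74}\right)\right) - 16099\right) + 7180} = - \frac{26473}{\left(\left(12 - \frac{3}{74}\right) - 16099\right) + 7180} = - \frac{26473}{\left(\frac{885}{74} - 16099\right) + 7180} = - \frac{26473}{- \frac{1190441}{74} + 7180} = - \frac{26473}{- \frac{659121}{74}} = \left(-26473\right) \left(- \frac{74}{659121}\right) = \frac{1959002}{659121}$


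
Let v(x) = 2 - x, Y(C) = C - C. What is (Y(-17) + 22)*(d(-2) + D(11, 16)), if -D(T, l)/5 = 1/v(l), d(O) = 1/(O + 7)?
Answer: 429/35 ≈ 12.257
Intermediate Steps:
d(O) = 1/(7 + O)
Y(C) = 0
D(T, l) = -5/(2 - l)
(Y(-17) + 22)*(d(-2) + D(11, 16)) = (0 + 22)*(1/(7 - 2) + 5/(-2 + 16)) = 22*(1/5 + 5/14) = 22*(⅕ + 5*(1/14)) = 22*(⅕ + 5/14) = 22*(39/70) = 429/35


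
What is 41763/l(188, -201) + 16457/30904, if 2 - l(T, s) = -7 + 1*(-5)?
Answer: 645437075/216328 ≈ 2983.6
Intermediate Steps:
l(T, s) = 14 (l(T, s) = 2 - (-7 + 1*(-5)) = 2 - (-7 - 5) = 2 - 1*(-12) = 2 + 12 = 14)
41763/l(188, -201) + 16457/30904 = 41763/14 + 16457/30904 = 645437075/216328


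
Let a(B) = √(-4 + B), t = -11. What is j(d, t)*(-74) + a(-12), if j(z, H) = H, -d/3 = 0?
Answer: 814 + 4*I ≈ 814.0 + 4.0*I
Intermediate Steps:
d = 0 (d = -3*0 = 0)
j(d, t)*(-74) + a(-12) = -11*(-74) + √(-4 - 12) = 814 + √(-16) = 814 + 4*I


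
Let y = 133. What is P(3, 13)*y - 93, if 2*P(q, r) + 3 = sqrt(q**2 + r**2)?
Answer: -585/2 + 133*sqrt(178)/2 ≈ 594.72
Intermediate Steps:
P(q, r) = -3/2 + sqrt(q**2 + r**2)/2
P(3, 13)*y - 93 = (-3/2 + sqrt(3**2 + 13**2)/2)*133 - 93 = (-3/2 + sqrt(9 + 169)/2)*133 - 93 = (-3/2 + sqrt(178)/2)*133 - 93 = (-399/2 + 133*sqrt(178)/2) - 93 = -585/2 + 133*sqrt(178)/2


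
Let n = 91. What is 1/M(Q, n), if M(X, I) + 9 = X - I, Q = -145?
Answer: -1/245 ≈ -0.0040816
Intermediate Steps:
M(X, I) = -9 + X - I (M(X, I) = -9 + (X - I) = -9 + X - I)
1/M(Q, n) = 1/(-9 - 145 - 1*91) = 1/(-9 - 145 - 91) = 1/(-245) = -1/245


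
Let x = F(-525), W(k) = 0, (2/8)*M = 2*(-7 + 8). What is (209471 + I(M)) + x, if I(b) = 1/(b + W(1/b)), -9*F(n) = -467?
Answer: 15085657/72 ≈ 2.0952e+5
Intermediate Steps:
M = 8 (M = 4*(2*(-7 + 8)) = 4*(2*1) = 4*2 = 8)
F(n) = 467/9 (F(n) = -⅑*(-467) = 467/9)
x = 467/9 ≈ 51.889
I(b) = 1/b (I(b) = 1/(b + 0) = 1/b)
(209471 + I(M)) + x = (209471 + 1/8) + 467/9 = (209471 + ⅛) + 467/9 = 1675769/8 + 467/9 = 15085657/72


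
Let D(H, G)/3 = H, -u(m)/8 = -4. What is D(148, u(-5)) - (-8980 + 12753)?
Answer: -3329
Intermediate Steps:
u(m) = 32 (u(m) = -8*(-4) = 32)
D(H, G) = 3*H
D(148, u(-5)) - (-8980 + 12753) = 3*148 - (-8980 + 12753) = 444 - 1*3773 = 444 - 3773 = -3329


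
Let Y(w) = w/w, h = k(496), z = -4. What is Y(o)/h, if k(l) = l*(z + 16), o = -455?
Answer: 1/5952 ≈ 0.00016801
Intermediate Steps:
k(l) = 12*l (k(l) = l*(-4 + 16) = l*12 = 12*l)
h = 5952 (h = 12*496 = 5952)
Y(w) = 1
Y(o)/h = 1/5952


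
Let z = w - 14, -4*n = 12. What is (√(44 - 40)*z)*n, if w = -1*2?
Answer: 96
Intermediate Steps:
n = -3 (n = -¼*12 = -3)
w = -2
z = -16 (z = -2 - 14 = -16)
(√(44 - 40)*z)*n = (√(44 - 40)*(-16))*(-3) = (√4*(-16))*(-3) = (2*(-16))*(-3) = -32*(-3) = 96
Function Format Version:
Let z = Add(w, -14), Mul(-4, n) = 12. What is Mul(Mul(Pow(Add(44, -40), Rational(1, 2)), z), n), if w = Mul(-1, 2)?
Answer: 96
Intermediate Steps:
n = -3 (n = Mul(Rational(-1, 4), 12) = -3)
w = -2
z = -16 (z = Add(-2, -14) = -16)
Mul(Mul(Pow(Add(44, -40), Rational(1, 2)), z), n) = Mul(Mul(Pow(Add(44, -40), Rational(1, 2)), -16), -3) = Mul(Mul(Pow(4, Rational(1, 2)), -16), -3) = Mul(Mul(2, -16), -3) = Mul(-32, -3) = 96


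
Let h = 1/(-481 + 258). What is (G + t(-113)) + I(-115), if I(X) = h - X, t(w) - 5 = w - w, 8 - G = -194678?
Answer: 43441737/223 ≈ 1.9481e+5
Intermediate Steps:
G = 194686 (G = 8 - 1*(-194678) = 8 + 194678 = 194686)
t(w) = 5 (t(w) = 5 + (w - w) = 5 + 0 = 5)
h = -1/223 (h = 1/(-223) = -1/223 ≈ -0.0044843)
I(X) = -1/223 - X
(G + t(-113)) + I(-115) = (194686 + 5) + (-1/223 - 1*(-115)) = 194691 + (-1/223 + 115) = 194691 + 25644/223 = 43441737/223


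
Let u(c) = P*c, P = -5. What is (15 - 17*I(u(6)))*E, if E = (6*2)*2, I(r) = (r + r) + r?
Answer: 37080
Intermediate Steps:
u(c) = -5*c
I(r) = 3*r (I(r) = 2*r + r = 3*r)
E = 24 (E = 12*2 = 24)
(15 - 17*I(u(6)))*E = (15 - 51*(-5*6))*24 = (15 - 51*(-30))*24 = (15 - 17*(-90))*24 = (15 + 1530)*24 = 1545*24 = 37080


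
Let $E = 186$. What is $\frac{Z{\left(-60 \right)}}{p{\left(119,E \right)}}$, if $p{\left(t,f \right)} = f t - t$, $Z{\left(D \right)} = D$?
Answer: $- \frac{12}{4403} \approx -0.0027254$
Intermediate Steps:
$p{\left(t,f \right)} = - t + f t$
$\frac{Z{\left(-60 \right)}}{p{\left(119,E \right)}} = - \frac{60}{119 \left(-1 + 186\right)} = - \frac{60}{119 \cdot 185} = - \frac{60}{22015} = \left(-60\right) \frac{1}{22015} = - \frac{12}{4403}$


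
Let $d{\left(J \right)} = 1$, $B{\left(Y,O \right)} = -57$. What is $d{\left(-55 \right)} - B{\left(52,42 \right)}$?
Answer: $58$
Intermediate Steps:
$d{\left(-55 \right)} - B{\left(52,42 \right)} = 1 - -57 = 1 + 57 = 58$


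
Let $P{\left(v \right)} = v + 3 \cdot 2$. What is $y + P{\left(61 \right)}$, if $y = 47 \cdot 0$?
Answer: $67$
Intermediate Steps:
$y = 0$
$P{\left(v \right)} = 6 + v$ ($P{\left(v \right)} = v + 6 = 6 + v$)
$y + P{\left(61 \right)} = 0 + \left(6 + 61\right) = 0 + 67 = 67$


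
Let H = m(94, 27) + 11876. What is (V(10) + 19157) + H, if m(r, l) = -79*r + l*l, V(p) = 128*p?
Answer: 25616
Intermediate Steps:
m(r, l) = l**2 - 79*r (m(r, l) = -79*r + l**2 = l**2 - 79*r)
H = 5179 (H = (27**2 - 79*94) + 11876 = (729 - 7426) + 11876 = -6697 + 11876 = 5179)
(V(10) + 19157) + H = (128*10 + 19157) + 5179 = (1280 + 19157) + 5179 = 20437 + 5179 = 25616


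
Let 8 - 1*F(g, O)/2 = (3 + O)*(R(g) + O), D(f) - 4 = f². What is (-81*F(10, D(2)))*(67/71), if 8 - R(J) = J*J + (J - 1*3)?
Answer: -10951686/71 ≈ -1.5425e+5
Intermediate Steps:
D(f) = 4 + f²
R(J) = 11 - J - J² (R(J) = 8 - (J*J + (J - 1*3)) = 8 - (J² + (J - 3)) = 8 - (J² + (-3 + J)) = 8 - (-3 + J + J²) = 8 + (3 - J - J²) = 11 - J - J²)
F(g, O) = 16 - 2*(3 + O)*(11 + O - g - g²) (F(g, O) = 16 - 2*(3 + O)*((11 - g - g²) + O) = 16 - 2*(3 + O)*(11 + O - g - g²))
(-81*F(10, D(2)))*(67/71) = (-81*(-50 - 6*(4 + 2²) - 2*(4 + 2²)² + 6*10 + 6*10² + 2*(4 + 2²)*(-11 + 10 + 10²)))*(67/71) = (-81*(-50 - 6*(4 + 4) - 2*(4 + 4)² + 60 + 6*100 + 2*(4 + 4)*(-11 + 10 + 100)))*(67*(1/71)) = -81*(-50 - 6*8 - 2*8² + 60 + 600 + 2*8*99)*(67/71) = -81*(-50 - 48 - 2*64 + 60 + 600 + 1584)*(67/71) = -81*(-50 - 48 - 128 + 60 + 600 + 1584)*(67/71) = -81*2018*(67/71) = -163458*67/71 = -10951686/71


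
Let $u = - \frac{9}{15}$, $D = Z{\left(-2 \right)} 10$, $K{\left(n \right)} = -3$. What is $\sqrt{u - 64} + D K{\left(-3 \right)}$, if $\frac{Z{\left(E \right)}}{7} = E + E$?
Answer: $840 + \frac{i \sqrt{1615}}{5} \approx 840.0 + 8.0374 i$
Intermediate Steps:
$Z{\left(E \right)} = 14 E$ ($Z{\left(E \right)} = 7 \left(E + E\right) = 7 \cdot 2 E = 14 E$)
$D = -280$ ($D = 14 \left(-2\right) 10 = \left(-28\right) 10 = -280$)
$u = - \frac{3}{5}$ ($u = \left(-9\right) \frac{1}{15} = - \frac{3}{5} \approx -0.6$)
$\sqrt{u - 64} + D K{\left(-3 \right)} = \sqrt{- \frac{3}{5} - 64} - -840 = \sqrt{- \frac{323}{5}} + 840 = \frac{i \sqrt{1615}}{5} + 840 = 840 + \frac{i \sqrt{1615}}{5}$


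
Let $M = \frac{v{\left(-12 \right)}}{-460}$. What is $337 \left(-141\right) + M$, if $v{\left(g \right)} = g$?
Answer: $- \frac{5464452}{115} \approx -47517.0$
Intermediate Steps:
$M = \frac{3}{115}$ ($M = - \frac{12}{-460} = \left(-12\right) \left(- \frac{1}{460}\right) = \frac{3}{115} \approx 0.026087$)
$337 \left(-141\right) + M = 337 \left(-141\right) + \frac{3}{115} = -47517 + \frac{3}{115} = - \frac{5464452}{115}$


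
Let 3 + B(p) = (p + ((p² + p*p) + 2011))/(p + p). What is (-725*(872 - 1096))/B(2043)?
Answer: 331783200/4169747 ≈ 79.569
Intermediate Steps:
B(p) = -3 + (2011 + p + 2*p²)/(2*p) (B(p) = -3 + (p + ((p² + p*p) + 2011))/(p + p) = -3 + (p + ((p² + p²) + 2011))/((2*p)) = -3 + (p + (2*p² + 2011))*(1/(2*p)) = -3 + (p + (2011 + 2*p²))*(1/(2*p)) = -3 + (2011 + p + 2*p²)*(1/(2*p)) = -3 + (2011 + p + 2*p²)/(2*p))
(-725*(872 - 1096))/B(2043) = (-725*(872 - 1096))/(-5/2 + 2043 + (2011/2)/2043) = (-725*(-224))/(-5/2 + 2043 + (2011/2)*(1/2043)) = 162400/(-5/2 + 2043 + 2011/4086) = 162400/(4169747/2043) = 162400*(2043/4169747) = 331783200/4169747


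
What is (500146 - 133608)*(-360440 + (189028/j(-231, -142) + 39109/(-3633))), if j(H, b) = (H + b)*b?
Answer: -1815913660436081630/13744677 ≈ -1.3212e+11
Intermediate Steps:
j(H, b) = b*(H + b)
(500146 - 133608)*(-360440 + (189028/j(-231, -142) + 39109/(-3633))) = (500146 - 133608)*(-360440 + (189028/((-142*(-231 - 142))) + 39109/(-3633))) = 366538*(-360440 + (189028/((-142*(-373))) + 39109*(-1/3633))) = 366538*(-360440 + (189028/52966 - 5587/519)) = 366538*(-360440 + (189028*(1/52966) - 5587/519)) = 366538*(-360440 + (94514/26483 - 5587/519)) = 366538*(-360440 - 98907755/13744677) = 366538*(-4954230285635/13744677) = -1815913660436081630/13744677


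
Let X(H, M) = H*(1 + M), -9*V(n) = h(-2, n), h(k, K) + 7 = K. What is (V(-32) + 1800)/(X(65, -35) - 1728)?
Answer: -5413/11814 ≈ -0.45819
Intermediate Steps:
h(k, K) = -7 + K
V(n) = 7/9 - n/9 (V(n) = -(-7 + n)/9 = 7/9 - n/9)
(V(-32) + 1800)/(X(65, -35) - 1728) = ((7/9 - ⅑*(-32)) + 1800)/(65*(1 - 35) - 1728) = ((7/9 + 32/9) + 1800)/(65*(-34) - 1728) = (13/3 + 1800)/(-2210 - 1728) = (5413/3)/(-3938) = (5413/3)*(-1/3938) = -5413/11814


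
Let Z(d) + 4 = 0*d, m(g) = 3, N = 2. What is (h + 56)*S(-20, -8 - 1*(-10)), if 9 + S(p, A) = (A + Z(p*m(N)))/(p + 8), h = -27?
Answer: -1537/6 ≈ -256.17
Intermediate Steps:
Z(d) = -4 (Z(d) = -4 + 0*d = -4 + 0 = -4)
S(p, A) = -9 + (-4 + A)/(8 + p) (S(p, A) = -9 + (A - 4)/(p + 8) = -9 + (-4 + A)/(8 + p))
(h + 56)*S(-20, -8 - 1*(-10)) = (-27 + 56)*((-76 + (-8 - 1*(-10)) - 9*(-20))/(8 - 20)) = 29*((-76 + (-8 + 10) + 180)/(-12)) = 29*(-(-76 + 2 + 180)/12) = 29*(-1/12*106) = 29*(-53/6) = -1537/6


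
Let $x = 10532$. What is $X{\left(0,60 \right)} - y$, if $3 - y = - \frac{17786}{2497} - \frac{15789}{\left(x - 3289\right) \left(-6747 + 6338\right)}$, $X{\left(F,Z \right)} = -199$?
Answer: $- \frac{1546859818527}{7397080339} \approx -209.12$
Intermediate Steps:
$y = \frac{74840831066}{7397080339}$ ($y = 3 - \left(- \frac{17786}{2497} - \frac{15789}{\left(10532 - 3289\right) \left(-6747 + 6338\right)}\right) = 3 - \left(\left(-17786\right) \frac{1}{2497} - \frac{15789}{7243 \left(-409\right)}\right) = 3 - \left(- \frac{17786}{2497} - \frac{15789}{-2962387}\right) = 3 - \left(- \frac{17786}{2497} - - \frac{15789}{2962387}\right) = 3 - \left(- \frac{17786}{2497} + \frac{15789}{2962387}\right) = 3 - - \frac{52649590049}{7397080339} = 3 + \frac{52649590049}{7397080339} = \frac{74840831066}{7397080339} \approx 10.118$)
$X{\left(0,60 \right)} - y = -199 - \frac{74840831066}{7397080339} = - \frac{1546859818527}{7397080339}$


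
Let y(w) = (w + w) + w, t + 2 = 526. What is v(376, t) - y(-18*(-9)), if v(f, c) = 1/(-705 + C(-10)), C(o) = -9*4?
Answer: -360127/741 ≈ -486.00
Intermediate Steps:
t = 524 (t = -2 + 526 = 524)
C(o) = -36
v(f, c) = -1/741 (v(f, c) = 1/(-705 - 36) = 1/(-741) = -1/741)
y(w) = 3*w (y(w) = 2*w + w = 3*w)
v(376, t) - y(-18*(-9)) = -1/741 - 3*(-18*(-9)) = -1/741 - 3*162 = -1/741 - 1*486 = -1/741 - 486 = -360127/741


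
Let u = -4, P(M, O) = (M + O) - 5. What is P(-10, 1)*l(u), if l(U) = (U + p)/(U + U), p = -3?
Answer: -49/4 ≈ -12.250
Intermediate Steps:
P(M, O) = -5 + M + O
l(U) = (-3 + U)/(2*U) (l(U) = (U - 3)/(U + U) = (-3 + U)/((2*U)) = (-3 + U)*(1/(2*U)) = (-3 + U)/(2*U))
P(-10, 1)*l(u) = (-5 - 10 + 1)*((1/2)*(-3 - 4)/(-4)) = -7*(-1)*(-7)/4 = -14*7/8 = -49/4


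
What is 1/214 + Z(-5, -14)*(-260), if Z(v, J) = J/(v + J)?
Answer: -778941/4066 ≈ -191.57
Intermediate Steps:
Z(v, J) = J/(J + v)
1/214 + Z(-5, -14)*(-260) = 1/214 - 14/(-14 - 5)*(-260) = 1/214 - 14/(-19)*(-260) = 1/214 - 14*(-1/19)*(-260) = 1/214 + (14/19)*(-260) = 1/214 - 3640/19 = -778941/4066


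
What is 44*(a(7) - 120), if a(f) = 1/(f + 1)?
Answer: -10549/2 ≈ -5274.5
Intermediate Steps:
a(f) = 1/(1 + f)
44*(a(7) - 120) = 44*(1/(1 + 7) - 120) = 44*(1/8 - 120) = 44*(⅛ - 120) = 44*(-959/8) = -10549/2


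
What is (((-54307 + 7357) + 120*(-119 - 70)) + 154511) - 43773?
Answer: 41108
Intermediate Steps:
(((-54307 + 7357) + 120*(-119 - 70)) + 154511) - 43773 = ((-46950 + 120*(-189)) + 154511) - 43773 = ((-46950 - 22680) + 154511) - 43773 = (-69630 + 154511) - 43773 = 84881 - 43773 = 41108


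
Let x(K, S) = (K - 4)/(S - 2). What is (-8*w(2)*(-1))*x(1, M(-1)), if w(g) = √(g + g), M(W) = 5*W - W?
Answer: 8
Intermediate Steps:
M(W) = 4*W
w(g) = √2*√g (w(g) = √(2*g) = √2*√g)
x(K, S) = (-4 + K)/(-2 + S)
(-8*w(2)*(-1))*x(1, M(-1)) = (-8*√2*√2*(-1))*((-4 + 1)/(-2 + 4*(-1))) = (-8*2*(-1))*(-3/(-2 - 4)) = (-16*(-1))*(-3/(-6)) = 16*(-⅙*(-3)) = 16*(½) = 8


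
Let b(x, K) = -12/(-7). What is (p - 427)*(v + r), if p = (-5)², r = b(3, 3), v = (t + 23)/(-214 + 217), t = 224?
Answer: -236510/7 ≈ -33787.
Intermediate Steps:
v = 247/3 (v = (224 + 23)/(-214 + 217) = 247/3 ≈ 82.333)
b(x, K) = 12/7 (b(x, K) = -12*(-⅐) = 12/7)
r = 12/7 ≈ 1.7143
p = 25
(p - 427)*(v + r) = (25 - 427)*(247/3 + 12/7) = -402*1765/21 = -236510/7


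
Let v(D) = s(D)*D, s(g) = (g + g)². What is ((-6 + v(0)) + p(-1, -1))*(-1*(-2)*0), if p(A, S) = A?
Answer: 0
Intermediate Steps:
s(g) = 4*g² (s(g) = (2*g)² = 4*g²)
v(D) = 4*D³ (v(D) = (4*D²)*D = 4*D³)
((-6 + v(0)) + p(-1, -1))*(-1*(-2)*0) = ((-6 + 4*0³) - 1)*(-1*(-2)*0) = ((-6 + 4*0) - 1)*(2*0) = ((-6 + 0) - 1)*0 = (-6 - 1)*0 = -7*0 = 0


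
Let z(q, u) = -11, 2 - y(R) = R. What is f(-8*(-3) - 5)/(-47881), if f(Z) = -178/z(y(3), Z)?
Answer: -178/526691 ≈ -0.00033796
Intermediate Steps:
y(R) = 2 - R
f(Z) = 178/11 (f(Z) = -178/(-11) = -178*(-1/11) = 178/11)
f(-8*(-3) - 5)/(-47881) = (178/11)/(-47881) = (178/11)*(-1/47881) = -178/526691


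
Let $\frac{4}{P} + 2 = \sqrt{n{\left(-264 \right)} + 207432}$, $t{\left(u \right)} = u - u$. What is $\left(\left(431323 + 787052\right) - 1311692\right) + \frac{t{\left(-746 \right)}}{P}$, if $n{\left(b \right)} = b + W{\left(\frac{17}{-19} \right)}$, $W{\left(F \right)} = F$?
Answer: $-93317$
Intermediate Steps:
$n{\left(b \right)} = - \frac{17}{19} + b$ ($n{\left(b \right)} = b + \frac{17}{-19} = b + 17 \left(- \frac{1}{19}\right) = b - \frac{17}{19} = - \frac{17}{19} + b$)
$t{\left(u \right)} = 0$
$P = \frac{4}{-2 + \frac{5 \sqrt{2991493}}{19}}$ ($P = \frac{4}{-2 + \sqrt{\left(- \frac{17}{19} - 264\right) + 207432}} = \frac{4}{-2 + \sqrt{- \frac{5033}{19} + 207432}} = \frac{4}{-2 + \sqrt{\frac{3936175}{19}}} = \frac{4}{-2 + \frac{5 \sqrt{2991493}}{19}} \approx 0.008827$)
$\left(\left(431323 + 787052\right) - 1311692\right) + \frac{t{\left(-746 \right)}}{P} = \left(\left(431323 + 787052\right) - 1311692\right) + \frac{0}{\frac{152}{3936099} + \frac{20 \sqrt{2991493}}{3936099}} = \left(1218375 - 1311692\right) + 0 = -93317 + 0 = -93317$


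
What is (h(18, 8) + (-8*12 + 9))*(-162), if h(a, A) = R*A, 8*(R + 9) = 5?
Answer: 24948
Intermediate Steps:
R = -67/8 (R = -9 + (⅛)*5 = -9 + 5/8 = -67/8 ≈ -8.3750)
h(a, A) = -67*A/8
(h(18, 8) + (-8*12 + 9))*(-162) = (-67/8*8 + (-8*12 + 9))*(-162) = (-67 + (-96 + 9))*(-162) = (-67 - 87)*(-162) = -154*(-162) = 24948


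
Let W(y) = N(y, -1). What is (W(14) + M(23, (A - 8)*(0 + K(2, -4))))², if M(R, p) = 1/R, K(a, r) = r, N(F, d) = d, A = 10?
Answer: 484/529 ≈ 0.91493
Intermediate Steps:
W(y) = -1
(W(14) + M(23, (A - 8)*(0 + K(2, -4))))² = (-1 + 1/23)² = (-22/23)² = 484/529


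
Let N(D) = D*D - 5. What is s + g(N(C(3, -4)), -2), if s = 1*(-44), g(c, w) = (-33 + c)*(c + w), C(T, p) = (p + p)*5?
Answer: 2488222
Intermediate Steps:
C(T, p) = 10*p (C(T, p) = (2*p)*5 = 10*p)
N(D) = -5 + D² (N(D) = D² - 5 = -5 + D²)
s = -44
s + g(N(C(3, -4)), -2) = -44 + ((-5 + (10*(-4))²)² - 33*(-5 + (10*(-4))²) - 33*(-2) + (-5 + (10*(-4))²)*(-2)) = -44 + ((-5 + (-40)²)² - 33*(-5 + (-40)²) + 66 + (-5 + (-40)²)*(-2)) = -44 + ((-5 + 1600)² - 33*(-5 + 1600) + 66 + (-5 + 1600)*(-2)) = -44 + (1595² - 33*1595 + 66 + 1595*(-2)) = -44 + (2544025 - 52635 + 66 - 3190) = -44 + 2488266 = 2488222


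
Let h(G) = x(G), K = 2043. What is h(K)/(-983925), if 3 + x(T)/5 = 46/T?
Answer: 6083/402031755 ≈ 1.5131e-5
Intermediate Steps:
x(T) = -15 + 230/T (x(T) = -15 + 5*(46/T) = -15 + 230/T)
h(G) = -15 + 230/G
h(K)/(-983925) = (-15 + 230/2043)/(-983925) = (-15 + 230*(1/2043))*(-1/983925) = (-15 + 230/2043)*(-1/983925) = -30415/2043*(-1/983925) = 6083/402031755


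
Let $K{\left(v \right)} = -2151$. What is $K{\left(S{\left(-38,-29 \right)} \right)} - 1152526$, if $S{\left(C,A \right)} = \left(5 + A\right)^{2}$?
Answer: $-1154677$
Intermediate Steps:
$K{\left(S{\left(-38,-29 \right)} \right)} - 1152526 = -2151 - 1152526 = -1154677$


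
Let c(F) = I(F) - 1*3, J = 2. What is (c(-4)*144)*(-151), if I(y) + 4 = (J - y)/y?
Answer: 184824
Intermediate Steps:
I(y) = -4 + (2 - y)/y
c(F) = -8 + 2/F (c(F) = (-5 + 2/F) - 1*3 = (-5 + 2/F) - 3 = -8 + 2/F)
(c(-4)*144)*(-151) = ((-8 + 2/(-4))*144)*(-151) = ((-8 + 2*(-¼))*144)*(-151) = ((-8 - ½)*144)*(-151) = -17/2*144*(-151) = -1224*(-151) = 184824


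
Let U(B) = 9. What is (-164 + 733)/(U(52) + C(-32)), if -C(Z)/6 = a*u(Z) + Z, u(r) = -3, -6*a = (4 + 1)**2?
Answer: 569/126 ≈ 4.5159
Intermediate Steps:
a = -25/6 (a = -(4 + 1)**2/6 = -1/6*5**2 = -1/6*25 = -25/6 ≈ -4.1667)
C(Z) = -75 - 6*Z (C(Z) = -6*(-25/6*(-3) + Z) = -6*(25/2 + Z) = -75 - 6*Z)
(-164 + 733)/(U(52) + C(-32)) = (-164 + 733)/(9 + (-75 - 6*(-32))) = 569/(9 + (-75 + 192)) = 569/(9 + 117) = 569/126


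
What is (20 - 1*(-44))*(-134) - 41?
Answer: -8617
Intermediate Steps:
(20 - 1*(-44))*(-134) - 41 = (20 + 44)*(-134) - 41 = 64*(-134) - 41 = -8576 - 41 = -8617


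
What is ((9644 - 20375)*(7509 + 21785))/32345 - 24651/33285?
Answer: -697604490939/71773555 ≈ -9719.5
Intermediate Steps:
((9644 - 20375)*(7509 + 21785))/32345 - 24651/33285 = -10731*29294*(1/32345) - 24651*1/33285 = -314353914*1/32345 - 8217/11095 = -314353914/32345 - 8217/11095 = -697604490939/71773555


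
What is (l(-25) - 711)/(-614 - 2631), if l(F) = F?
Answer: 736/3245 ≈ 0.22681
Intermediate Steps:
(l(-25) - 711)/(-614 - 2631) = (-25 - 711)/(-614 - 2631) = -736/(-3245) = -736*(-1/3245) = 736/3245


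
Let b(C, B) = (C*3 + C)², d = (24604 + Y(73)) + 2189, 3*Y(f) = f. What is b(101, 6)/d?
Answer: 122412/20113 ≈ 6.0862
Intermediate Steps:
Y(f) = f/3
d = 80452/3 (d = (24604 + (⅓)*73) + 2189 = (24604 + 73/3) + 2189 = 73885/3 + 2189 = 80452/3 ≈ 26817.)
b(C, B) = 16*C² (b(C, B) = (3*C + C)² = (4*C)² = 16*C²)
b(101, 6)/d = (16*101²)/(80452/3) = (16*10201)*(3/80452) = 163216*(3/80452) = 122412/20113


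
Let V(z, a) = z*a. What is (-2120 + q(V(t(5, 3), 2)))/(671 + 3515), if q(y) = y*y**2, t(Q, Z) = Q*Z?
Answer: 12440/2093 ≈ 5.9436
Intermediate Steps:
V(z, a) = a*z
q(y) = y**3
(-2120 + q(V(t(5, 3), 2)))/(671 + 3515) = (-2120 + (2*(5*3))**3)/(671 + 3515) = (-2120 + (2*15)**3)/4186 = (-2120 + 30**3)*(1/4186) = (-2120 + 27000)*(1/4186) = 24880*(1/4186) = 12440/2093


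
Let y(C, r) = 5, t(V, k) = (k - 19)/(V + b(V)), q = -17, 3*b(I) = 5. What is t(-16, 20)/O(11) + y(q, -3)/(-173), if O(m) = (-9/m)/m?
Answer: 20288/22317 ≈ 0.90908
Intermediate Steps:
b(I) = 5/3 (b(I) = (1/3)*5 = 5/3)
O(m) = -9/m**2
t(V, k) = (-19 + k)/(5/3 + V) (t(V, k) = (k - 19)/(V + 5/3) = (-19 + k)/(5/3 + V))
t(-16, 20)/O(11) + y(q, -3)/(-173) = (3*(-19 + 20)/(5 + 3*(-16)))/((-9/11**2)) + 5/(-173) = (3*1/(5 - 48))/((-9*1/121)) + 5*(-1/173) = (3*1/(-43))/(-9/121) - 5/173 = (3*(-1/43)*1)*(-121/9) - 5/173 = -3/43*(-121/9) - 5/173 = 121/129 - 5/173 = 20288/22317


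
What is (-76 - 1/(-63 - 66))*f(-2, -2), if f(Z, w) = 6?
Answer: -19606/43 ≈ -455.95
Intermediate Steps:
(-76 - 1/(-63 - 66))*f(-2, -2) = (-76 - 1/(-63 - 66))*6 = (-76 - 1/(-129))*6 = (-76 - 1*(-1/129))*6 = (-76 + 1/129)*6 = -9803/129*6 = -19606/43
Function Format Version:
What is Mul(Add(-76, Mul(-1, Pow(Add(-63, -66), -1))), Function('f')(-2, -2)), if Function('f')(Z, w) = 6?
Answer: Rational(-19606, 43) ≈ -455.95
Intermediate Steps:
Mul(Add(-76, Mul(-1, Pow(Add(-63, -66), -1))), Function('f')(-2, -2)) = Mul(Add(-76, Mul(-1, Pow(Add(-63, -66), -1))), 6) = Mul(Add(-76, Mul(-1, Pow(-129, -1))), 6) = Mul(Add(-76, Mul(-1, Rational(-1, 129))), 6) = Mul(Add(-76, Rational(1, 129)), 6) = Mul(Rational(-9803, 129), 6) = Rational(-19606, 43)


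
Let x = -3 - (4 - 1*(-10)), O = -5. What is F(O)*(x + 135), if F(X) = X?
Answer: -590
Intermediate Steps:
x = -17 (x = -3 - (4 + 10) = -3 - 1*14 = -3 - 14 = -17)
F(O)*(x + 135) = -5*(-17 + 135) = -5*118 = -590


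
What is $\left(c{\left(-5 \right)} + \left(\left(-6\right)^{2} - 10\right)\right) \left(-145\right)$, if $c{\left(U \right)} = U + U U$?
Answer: $-6670$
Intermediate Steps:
$c{\left(U \right)} = U + U^{2}$
$\left(c{\left(-5 \right)} + \left(\left(-6\right)^{2} - 10\right)\right) \left(-145\right) = \left(- 5 \left(1 - 5\right) + \left(\left(-6\right)^{2} - 10\right)\right) \left(-145\right) = \left(\left(-5\right) \left(-4\right) + \left(36 - 10\right)\right) \left(-145\right) = \left(20 + 26\right) \left(-145\right) = 46 \left(-145\right) = -6670$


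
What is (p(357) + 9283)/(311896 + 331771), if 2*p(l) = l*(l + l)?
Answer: 136732/643667 ≈ 0.21243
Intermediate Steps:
p(l) = l**2 (p(l) = (l*(l + l))/2 = (l*(2*l))/2 = (2*l**2)/2 = l**2)
(p(357) + 9283)/(311896 + 331771) = (357**2 + 9283)/(311896 + 331771) = (127449 + 9283)/643667 = 136732*(1/643667) = 136732/643667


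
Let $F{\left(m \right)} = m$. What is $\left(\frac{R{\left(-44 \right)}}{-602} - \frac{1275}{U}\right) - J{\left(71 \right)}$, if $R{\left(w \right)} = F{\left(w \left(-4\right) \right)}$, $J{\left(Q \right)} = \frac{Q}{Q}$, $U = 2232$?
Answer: $- \frac{417341}{223944} \approx -1.8636$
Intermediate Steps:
$J{\left(Q \right)} = 1$
$R{\left(w \right)} = - 4 w$ ($R{\left(w \right)} = w \left(-4\right) = - 4 w$)
$\left(\frac{R{\left(-44 \right)}}{-602} - \frac{1275}{U}\right) - J{\left(71 \right)} = \left(\frac{\left(-4\right) \left(-44\right)}{-602} - \frac{1275}{2232}\right) - 1 = \left(176 \left(- \frac{1}{602}\right) - \frac{425}{744}\right) - 1 = \left(- \frac{88}{301} - \frac{425}{744}\right) - 1 = - \frac{193397}{223944} - 1 = - \frac{417341}{223944}$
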